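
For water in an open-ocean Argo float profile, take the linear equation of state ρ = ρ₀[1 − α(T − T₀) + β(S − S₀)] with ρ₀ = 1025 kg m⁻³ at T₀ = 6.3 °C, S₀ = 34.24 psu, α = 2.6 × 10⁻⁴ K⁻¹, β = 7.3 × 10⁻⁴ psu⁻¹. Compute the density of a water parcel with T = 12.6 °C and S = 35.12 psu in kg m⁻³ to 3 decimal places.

1023.980 kg m⁻³

T − T₀ = +6.3 K, S − S₀ = +0.88 psu.
Bracket = 1 − α·(+6.3) + β·(+0.88) = 1 + (-9.956 × 10⁻⁴) = 0.9990044.
ρ = 1025 × 0.9990044 = 1023.980 kg m⁻³.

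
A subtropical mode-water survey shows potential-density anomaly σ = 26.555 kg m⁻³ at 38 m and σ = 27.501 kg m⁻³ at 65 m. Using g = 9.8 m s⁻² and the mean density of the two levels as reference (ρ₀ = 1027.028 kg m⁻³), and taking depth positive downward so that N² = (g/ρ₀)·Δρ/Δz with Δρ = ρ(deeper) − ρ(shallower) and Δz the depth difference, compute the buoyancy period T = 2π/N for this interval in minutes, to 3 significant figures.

Δρ = 1027.501 − 1026.555 = 0.946 kg m⁻³ over Δz = 65 − 38 = 27 m.
N² = (9.8/1027.028) × (0.946/27) = 3.3433 × 10⁻⁴ s⁻².
N = √(3.3433 × 10⁻⁴) = 0.018285 rad s⁻¹, so T = 2π/N = 343.63 s = 5.7272 min ≈ 5.73 min.
Since Δρ > 0 the layer is stably stratified.

5.73 min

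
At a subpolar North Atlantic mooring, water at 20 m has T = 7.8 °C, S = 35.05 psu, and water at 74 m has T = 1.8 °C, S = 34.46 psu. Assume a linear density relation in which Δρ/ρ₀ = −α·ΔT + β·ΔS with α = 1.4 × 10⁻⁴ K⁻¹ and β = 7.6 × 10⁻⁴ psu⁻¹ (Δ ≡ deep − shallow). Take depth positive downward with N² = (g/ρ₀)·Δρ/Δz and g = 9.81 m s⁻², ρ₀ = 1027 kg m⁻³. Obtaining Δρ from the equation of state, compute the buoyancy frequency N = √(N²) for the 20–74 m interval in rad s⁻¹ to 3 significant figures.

ΔT = -6.0 K, ΔS = -0.59 psu (deep − shallow).
Δρ/ρ₀ = −αΔT + βΔS = 8.40 × 10⁻⁴ − 4.484 × 10⁻⁴ = 3.916 × 10⁻⁴, so Δρ ≈ 0.4022 kg m⁻³.
N² = (g/ρ₀)·Δρ/Δz = g·(Δρ/ρ₀)/Δz = 9.81 × 3.916 × 10⁻⁴ / 54 = 7.1141 × 10⁻⁵ s⁻².
N = √(7.1141 × 10⁻⁵) = 8.4345 × 10⁻³ rad s⁻¹ ≈ 8.43 × 10⁻³ rad s⁻¹.

8.43 × 10⁻³ rad s⁻¹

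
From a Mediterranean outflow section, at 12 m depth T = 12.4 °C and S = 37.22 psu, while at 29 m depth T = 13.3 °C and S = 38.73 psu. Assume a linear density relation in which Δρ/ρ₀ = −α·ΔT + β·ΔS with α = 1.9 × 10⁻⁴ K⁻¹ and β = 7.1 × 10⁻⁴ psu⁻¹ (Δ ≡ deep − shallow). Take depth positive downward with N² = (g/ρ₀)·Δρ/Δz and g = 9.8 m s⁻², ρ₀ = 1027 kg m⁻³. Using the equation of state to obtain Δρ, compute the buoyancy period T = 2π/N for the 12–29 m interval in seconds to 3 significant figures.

276 s

ΔT = +0.9 K, ΔS = +1.51 psu (deep − shallow).
Δρ/ρ₀ = −αΔT + βΔS = -1.71 × 10⁻⁴ + 1.0721 × 10⁻³ = 9.011 × 10⁻⁴, so Δρ ≈ 0.9254 kg m⁻³.
N² = (g/ρ₀)·Δρ/Δz = g·(Δρ/ρ₀)/Δz = 9.8 × 9.011 × 10⁻⁴ / 17 = 5.1946 × 10⁻⁴ s⁻².
N = √(5.1946 × 10⁻⁴) = 0.022792 rad s⁻¹ → T = 2π/N = 275.68 s ≈ 276 s.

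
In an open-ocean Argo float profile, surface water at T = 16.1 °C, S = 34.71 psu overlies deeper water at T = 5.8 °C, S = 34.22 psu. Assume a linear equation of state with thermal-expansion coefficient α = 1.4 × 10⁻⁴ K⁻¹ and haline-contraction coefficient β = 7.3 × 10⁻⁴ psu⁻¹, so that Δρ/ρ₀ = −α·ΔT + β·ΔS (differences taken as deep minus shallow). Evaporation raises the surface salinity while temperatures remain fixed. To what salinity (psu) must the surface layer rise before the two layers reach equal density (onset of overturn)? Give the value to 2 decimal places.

36.20 psu

Neutral buoyancy requires −α(T_deep − T_surf) + β(S_deep − S_surf′) = 0.
S_surf′ = S_deep − (α/β)·ΔT = 34.22 − (1.4 × 10⁻⁴/7.3 × 10⁻⁴)·(-10.3) = 36.1953 psu.
Increase required: 36.1953 − 34.71 = 1.4853 psu.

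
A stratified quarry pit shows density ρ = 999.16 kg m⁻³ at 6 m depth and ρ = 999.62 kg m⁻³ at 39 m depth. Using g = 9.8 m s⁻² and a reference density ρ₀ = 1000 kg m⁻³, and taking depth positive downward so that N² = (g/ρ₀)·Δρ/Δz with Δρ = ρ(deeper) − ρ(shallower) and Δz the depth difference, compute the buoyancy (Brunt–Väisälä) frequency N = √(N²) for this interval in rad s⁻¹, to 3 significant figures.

Δρ = 999.62 − 999.16 = 0.46 kg m⁻³ over Δz = 39 − 6 = 33 m.
N² = (9.8/1000) × (0.46/33) = 1.3661 × 10⁻⁴ s⁻².
N = √(1.3661 × 10⁻⁴) = 0.011688 rad s⁻¹ ≈ 0.0117 rad s⁻¹.

0.0117 rad s⁻¹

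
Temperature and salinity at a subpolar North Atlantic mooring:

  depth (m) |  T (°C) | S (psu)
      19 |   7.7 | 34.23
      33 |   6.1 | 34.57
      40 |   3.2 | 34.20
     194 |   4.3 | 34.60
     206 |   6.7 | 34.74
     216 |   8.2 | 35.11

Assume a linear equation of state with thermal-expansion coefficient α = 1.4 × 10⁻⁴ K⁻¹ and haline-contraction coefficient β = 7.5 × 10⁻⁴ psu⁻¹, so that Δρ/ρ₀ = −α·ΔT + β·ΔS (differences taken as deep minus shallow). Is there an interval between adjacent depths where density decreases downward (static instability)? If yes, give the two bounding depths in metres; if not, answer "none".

Evaluate Δρ/ρ₀ = −αΔT + βΔS across each adjacent pair:
  19–33 m: −αΔT+βΔS = −(1.4 × 10⁻⁴)(-1.6)+(7.5 × 10⁻⁴)(+0.34) = 4.8 × 10⁻⁴ → stable
  33–40 m: −αΔT+βΔS = −(1.4 × 10⁻⁴)(-2.9)+(7.5 × 10⁻⁴)(-0.37) = 1.3 × 10⁻⁴ → stable
  40–194 m: −αΔT+βΔS = −(1.4 × 10⁻⁴)(+1.1)+(7.5 × 10⁻⁴)(+0.40) = 1.5 × 10⁻⁴ → stable
  194–206 m: −αΔT+βΔS = −(1.4 × 10⁻⁴)(+2.4)+(7.5 × 10⁻⁴)(+0.14) = -2.3 × 10⁻⁴ → UNSTABLE
  206–216 m: −αΔT+βΔS = −(1.4 × 10⁻⁴)(+1.5)+(7.5 × 10⁻⁴)(+0.37) = 6.8 × 10⁻⁵ → stable
The 194–206 m interval has Δρ < 0: lighter water underlies denser water.

194–206 m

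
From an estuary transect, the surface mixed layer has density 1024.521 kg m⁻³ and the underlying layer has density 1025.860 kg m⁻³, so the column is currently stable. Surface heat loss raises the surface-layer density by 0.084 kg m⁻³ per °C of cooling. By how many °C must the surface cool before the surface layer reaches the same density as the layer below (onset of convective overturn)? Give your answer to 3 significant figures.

15.9 °C

Density deficit of the surface layer: 1025.860 − 1024.521 = 1.339 kg m⁻³.
Required change = 1.339 / 0.084 = 15.9 °C.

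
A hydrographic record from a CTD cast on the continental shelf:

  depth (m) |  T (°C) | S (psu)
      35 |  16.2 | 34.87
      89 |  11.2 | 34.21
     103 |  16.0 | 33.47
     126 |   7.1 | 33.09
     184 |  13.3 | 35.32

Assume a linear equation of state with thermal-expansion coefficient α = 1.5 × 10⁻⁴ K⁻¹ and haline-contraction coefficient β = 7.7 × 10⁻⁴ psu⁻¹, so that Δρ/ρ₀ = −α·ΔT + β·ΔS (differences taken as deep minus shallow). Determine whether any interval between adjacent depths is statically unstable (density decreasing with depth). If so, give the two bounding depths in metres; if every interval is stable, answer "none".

Evaluate Δρ/ρ₀ = −αΔT + βΔS across each adjacent pair:
  35–89 m: −αΔT+βΔS = −(1.5 × 10⁻⁴)(-5.0)+(7.7 × 10⁻⁴)(-0.66) = 2.4 × 10⁻⁴ → stable
  89–103 m: −αΔT+βΔS = −(1.5 × 10⁻⁴)(+4.8)+(7.7 × 10⁻⁴)(-0.74) = -1.3 × 10⁻³ → UNSTABLE
  103–126 m: −αΔT+βΔS = −(1.5 × 10⁻⁴)(-8.9)+(7.7 × 10⁻⁴)(-0.38) = 1.0 × 10⁻³ → stable
  126–184 m: −αΔT+βΔS = −(1.5 × 10⁻⁴)(+6.2)+(7.7 × 10⁻⁴)(+2.23) = 7.9 × 10⁻⁴ → stable
The 89–103 m interval has Δρ < 0: lighter water underlies denser water.

89–103 m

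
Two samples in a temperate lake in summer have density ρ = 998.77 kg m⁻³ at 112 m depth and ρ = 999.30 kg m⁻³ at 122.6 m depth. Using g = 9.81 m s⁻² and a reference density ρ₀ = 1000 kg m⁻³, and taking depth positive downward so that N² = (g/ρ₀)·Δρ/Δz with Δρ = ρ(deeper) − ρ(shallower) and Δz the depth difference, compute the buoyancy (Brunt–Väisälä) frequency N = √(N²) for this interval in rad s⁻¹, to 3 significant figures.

Δρ = 999.30 − 998.77 = 0.53 kg m⁻³ over Δz = 122.6 − 112 = 10.6 m.
N² = (9.81/1000) × (0.53/10.6) = 4.9050 × 10⁻⁴ s⁻².
N = √(4.9050 × 10⁻⁴) = 0.022147 rad s⁻¹ ≈ 0.0221 rad s⁻¹.

0.0221 rad s⁻¹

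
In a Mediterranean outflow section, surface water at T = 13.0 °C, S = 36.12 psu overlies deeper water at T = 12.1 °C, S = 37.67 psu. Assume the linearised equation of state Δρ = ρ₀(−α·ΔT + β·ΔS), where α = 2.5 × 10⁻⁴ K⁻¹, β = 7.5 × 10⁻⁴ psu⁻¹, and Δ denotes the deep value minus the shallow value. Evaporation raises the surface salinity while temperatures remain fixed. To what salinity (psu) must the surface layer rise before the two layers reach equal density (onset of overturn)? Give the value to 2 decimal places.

Neutral buoyancy requires −α(T_deep − T_surf) + β(S_deep − S_surf′) = 0.
S_surf′ = S_deep − (α/β)·ΔT = 37.67 − (2.5 × 10⁻⁴/7.5 × 10⁻⁴)·(-0.9) = 37.9700 psu.
Increase required: 37.9700 − 36.12 = 1.8500 psu.

37.97 psu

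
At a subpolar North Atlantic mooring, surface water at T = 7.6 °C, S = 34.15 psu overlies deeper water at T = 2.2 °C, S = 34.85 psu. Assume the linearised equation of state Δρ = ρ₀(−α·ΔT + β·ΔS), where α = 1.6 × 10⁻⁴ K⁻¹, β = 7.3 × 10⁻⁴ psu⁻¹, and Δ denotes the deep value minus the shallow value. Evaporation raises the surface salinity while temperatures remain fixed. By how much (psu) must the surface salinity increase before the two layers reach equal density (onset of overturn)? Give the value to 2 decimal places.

Neutral buoyancy requires −α(T_deep − T_surf) + β(S_deep − S_surf′) = 0.
S_surf′ = S_deep − (α/β)·ΔT = 34.85 − (1.6 × 10⁻⁴/7.3 × 10⁻⁴)·(-5.4) = 36.0336 psu.
Increase required: 36.0336 − 34.15 = 1.8836 psu.

1.88 psu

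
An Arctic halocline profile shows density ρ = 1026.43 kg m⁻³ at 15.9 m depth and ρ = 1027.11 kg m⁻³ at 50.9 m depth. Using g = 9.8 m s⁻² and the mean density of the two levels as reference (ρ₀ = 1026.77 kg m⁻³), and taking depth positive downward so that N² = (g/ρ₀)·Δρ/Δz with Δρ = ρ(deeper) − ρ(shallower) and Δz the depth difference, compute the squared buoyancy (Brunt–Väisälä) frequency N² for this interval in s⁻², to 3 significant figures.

1.85 × 10⁻⁴ s⁻²

Δρ = 1027.11 − 1026.43 = 0.68 kg m⁻³ over Δz = 50.9 − 15.9 = 35 m.
N² = (9.8/1026.77) × (0.68/35) = 1.8544 × 10⁻⁴ s⁻² ≈ 1.85 × 10⁻⁴ s⁻².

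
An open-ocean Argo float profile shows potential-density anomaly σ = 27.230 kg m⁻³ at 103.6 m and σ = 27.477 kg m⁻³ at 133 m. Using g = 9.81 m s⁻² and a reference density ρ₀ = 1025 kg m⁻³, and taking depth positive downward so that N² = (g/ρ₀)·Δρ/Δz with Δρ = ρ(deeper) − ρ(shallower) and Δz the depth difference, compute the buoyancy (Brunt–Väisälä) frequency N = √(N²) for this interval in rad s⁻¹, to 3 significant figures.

Δρ = 1027.477 − 1027.230 = 0.247 kg m⁻³ over Δz = 133 − 103.6 = 29.4 m.
N² = (9.81/1025) × (0.247/29.4) = 8.0407 × 10⁻⁵ s⁻².
N = √(8.0407 × 10⁻⁵) = 8.9670 × 10⁻³ rad s⁻¹ ≈ 8.97 × 10⁻³ rad s⁻¹.

8.97 × 10⁻³ rad s⁻¹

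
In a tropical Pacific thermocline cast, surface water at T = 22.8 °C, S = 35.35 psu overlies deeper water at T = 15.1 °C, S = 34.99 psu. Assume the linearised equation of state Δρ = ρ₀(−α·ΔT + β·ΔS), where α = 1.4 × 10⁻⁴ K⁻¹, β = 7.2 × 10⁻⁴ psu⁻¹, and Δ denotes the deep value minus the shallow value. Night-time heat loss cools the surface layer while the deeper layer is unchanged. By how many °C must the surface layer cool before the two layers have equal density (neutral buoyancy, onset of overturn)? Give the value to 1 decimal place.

5.8 °C

Neutral buoyancy requires Δρ = 0, i.e. −α(T_deep − T_surf′) + β(S_deep − S_surf) = 0.
T_surf′ = T_deep − (β/α)·ΔS = 15.1 − (7.2 × 10⁻⁴/1.4 × 10⁻⁴)·(-0.36) = 16.951 °C.
Cooling required: 22.8 − (16.951) = 5.849 °C.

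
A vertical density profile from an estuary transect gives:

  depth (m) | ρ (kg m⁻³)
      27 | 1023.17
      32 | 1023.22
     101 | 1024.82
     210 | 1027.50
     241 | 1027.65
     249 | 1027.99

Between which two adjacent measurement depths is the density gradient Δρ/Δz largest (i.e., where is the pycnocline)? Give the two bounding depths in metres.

Compute the density gradient over each adjacent pair:
  27–32 m: Δρ/Δz = 0.05/5 = 0.010 kg m⁻⁴
  32–101 m: Δρ/Δz = 1.60/69 = 0.023 kg m⁻⁴
  101–210 m: Δρ/Δz = 2.68/109 = 0.025 kg m⁻⁴
  210–241 m: Δρ/Δz = 0.15/31 = 4.8 × 10⁻³ kg m⁻⁴
  241–249 m: Δρ/Δz = 0.34/8 = 0.043 kg m⁻⁴
The largest gradient is in the 241–249 m interval — the pycnocline.

241–249 m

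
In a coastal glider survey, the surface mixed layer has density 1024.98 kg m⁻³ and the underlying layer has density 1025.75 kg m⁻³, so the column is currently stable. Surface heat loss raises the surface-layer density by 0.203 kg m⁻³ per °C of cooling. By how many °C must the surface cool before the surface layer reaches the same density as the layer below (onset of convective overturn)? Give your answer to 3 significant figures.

3.79 °C

Density deficit of the surface layer: 1025.75 − 1024.98 = 0.77 kg m⁻³.
Required change = 0.77 / 0.203 = 3.79 °C.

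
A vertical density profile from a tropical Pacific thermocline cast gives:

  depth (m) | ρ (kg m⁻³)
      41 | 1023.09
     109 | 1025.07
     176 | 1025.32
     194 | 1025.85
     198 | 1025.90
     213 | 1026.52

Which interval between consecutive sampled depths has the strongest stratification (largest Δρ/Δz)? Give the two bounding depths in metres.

198–213 m

Compute the density gradient over each adjacent pair:
  41–109 m: Δρ/Δz = 1.98/68 = 0.029 kg m⁻⁴
  109–176 m: Δρ/Δz = 0.25/67 = 3.7 × 10⁻³ kg m⁻⁴
  176–194 m: Δρ/Δz = 0.53/18 = 0.029 kg m⁻⁴
  194–198 m: Δρ/Δz = 0.05/4 = 0.013 kg m⁻⁴
  198–213 m: Δρ/Δz = 0.62/15 = 0.041 kg m⁻⁴
The largest gradient is in the 198–213 m interval — the pycnocline.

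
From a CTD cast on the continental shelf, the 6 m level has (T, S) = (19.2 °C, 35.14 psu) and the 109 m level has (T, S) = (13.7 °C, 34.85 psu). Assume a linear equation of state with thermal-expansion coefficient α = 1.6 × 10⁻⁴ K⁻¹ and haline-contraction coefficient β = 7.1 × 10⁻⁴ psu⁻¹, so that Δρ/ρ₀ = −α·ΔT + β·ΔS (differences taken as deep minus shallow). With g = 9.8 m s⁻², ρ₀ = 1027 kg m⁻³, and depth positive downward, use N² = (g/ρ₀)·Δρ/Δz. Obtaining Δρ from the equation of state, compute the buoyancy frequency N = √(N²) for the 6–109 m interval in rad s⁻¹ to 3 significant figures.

8.01 × 10⁻³ rad s⁻¹

ΔT = -5.5 K, ΔS = -0.29 psu (deep − shallow).
Δρ/ρ₀ = −αΔT + βΔS = 8.80 × 10⁻⁴ − 2.059 × 10⁻⁴ = 6.741 × 10⁻⁴, so Δρ ≈ 0.6923 kg m⁻³.
N² = (g/ρ₀)·Δρ/Δz = g·(Δρ/ρ₀)/Δz = 9.8 × 6.741 × 10⁻⁴ / 103 = 6.4138 × 10⁻⁵ s⁻².
N = √(6.4138 × 10⁻⁵) = 8.0086 × 10⁻³ rad s⁻¹ ≈ 8.01 × 10⁻³ rad s⁻¹.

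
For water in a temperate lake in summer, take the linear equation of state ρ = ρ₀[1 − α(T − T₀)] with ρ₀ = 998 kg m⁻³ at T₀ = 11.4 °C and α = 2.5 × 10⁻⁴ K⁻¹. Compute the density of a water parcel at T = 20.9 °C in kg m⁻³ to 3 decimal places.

995.630 kg m⁻³

T − T₀ = +9.5 K.
Bracket = 1 − α·(+9.5) = 1 + (-2.375 × 10⁻³) = 0.9976250.
ρ = 998 × 0.9976250 = 995.630 kg m⁻³.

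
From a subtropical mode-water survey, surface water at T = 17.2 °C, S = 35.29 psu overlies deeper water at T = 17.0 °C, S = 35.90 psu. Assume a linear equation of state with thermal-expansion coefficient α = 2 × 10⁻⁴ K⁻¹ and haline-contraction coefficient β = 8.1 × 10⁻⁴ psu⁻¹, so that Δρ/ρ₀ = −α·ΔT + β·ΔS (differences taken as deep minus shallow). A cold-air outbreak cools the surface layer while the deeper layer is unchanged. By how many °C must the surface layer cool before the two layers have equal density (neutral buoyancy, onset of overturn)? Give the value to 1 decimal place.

Neutral buoyancy requires Δρ = 0, i.e. −α(T_deep − T_surf′) + β(S_deep − S_surf) = 0.
T_surf′ = T_deep − (β/α)·ΔS = 17.0 − (8.1 × 10⁻⁴/2 × 10⁻⁴)·(+0.61) = 14.530 °C.
Cooling required: 17.2 − (14.530) = 2.670 °C.

2.7 °C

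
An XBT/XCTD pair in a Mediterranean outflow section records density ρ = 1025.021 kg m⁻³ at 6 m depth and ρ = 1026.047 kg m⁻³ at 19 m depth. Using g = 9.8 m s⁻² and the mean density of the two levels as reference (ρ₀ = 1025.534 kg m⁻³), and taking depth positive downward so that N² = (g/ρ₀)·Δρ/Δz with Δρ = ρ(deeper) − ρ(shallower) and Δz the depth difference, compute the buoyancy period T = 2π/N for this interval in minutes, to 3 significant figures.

Δρ = 1026.047 − 1025.021 = 1.026 kg m⁻³ over Δz = 19 − 6 = 13 m.
N² = (9.8/1025.534) × (1.026/13) = 7.5419 × 10⁻⁴ s⁻².
N = √(7.5419 × 10⁻⁴) = 0.027463 rad s⁻¹, so T = 2π/N = 228.79 s = 3.8132 min ≈ 3.81 min.

3.81 min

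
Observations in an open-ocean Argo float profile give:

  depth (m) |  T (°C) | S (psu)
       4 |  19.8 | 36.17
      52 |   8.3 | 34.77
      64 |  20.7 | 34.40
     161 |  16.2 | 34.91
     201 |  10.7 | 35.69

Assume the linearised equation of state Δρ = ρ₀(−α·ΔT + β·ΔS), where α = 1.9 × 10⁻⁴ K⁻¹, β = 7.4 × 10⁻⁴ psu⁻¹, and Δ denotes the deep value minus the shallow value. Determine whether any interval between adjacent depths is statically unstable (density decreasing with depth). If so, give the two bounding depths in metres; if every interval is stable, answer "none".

52–64 m

Evaluate Δρ/ρ₀ = −αΔT + βΔS across each adjacent pair:
  4–52 m: −αΔT+βΔS = −(1.9 × 10⁻⁴)(-11.5)+(7.4 × 10⁻⁴)(-1.40) = 1.1 × 10⁻³ → stable
  52–64 m: −αΔT+βΔS = −(1.9 × 10⁻⁴)(+12.4)+(7.4 × 10⁻⁴)(-0.37) = -2.6 × 10⁻³ → UNSTABLE
  64–161 m: −αΔT+βΔS = −(1.9 × 10⁻⁴)(-4.5)+(7.4 × 10⁻⁴)(+0.51) = 1.2 × 10⁻³ → stable
  161–201 m: −αΔT+βΔS = −(1.9 × 10⁻⁴)(-5.5)+(7.4 × 10⁻⁴)(+0.78) = 1.6 × 10⁻³ → stable
The 52–64 m interval has Δρ < 0: lighter water underlies denser water.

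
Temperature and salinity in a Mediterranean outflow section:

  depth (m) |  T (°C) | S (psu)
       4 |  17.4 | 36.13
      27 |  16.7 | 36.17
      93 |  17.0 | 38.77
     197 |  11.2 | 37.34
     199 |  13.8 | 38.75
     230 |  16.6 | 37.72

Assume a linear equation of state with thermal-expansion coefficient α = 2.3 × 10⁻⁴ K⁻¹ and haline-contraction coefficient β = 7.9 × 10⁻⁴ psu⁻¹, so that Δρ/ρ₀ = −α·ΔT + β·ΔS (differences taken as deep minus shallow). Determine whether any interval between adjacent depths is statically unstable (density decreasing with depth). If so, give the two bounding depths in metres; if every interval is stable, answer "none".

199–230 m

Evaluate Δρ/ρ₀ = −αΔT + βΔS across each adjacent pair:
  4–27 m: −αΔT+βΔS = −(2.3 × 10⁻⁴)(-0.7)+(7.9 × 10⁻⁴)(+0.04) = 1.9 × 10⁻⁴ → stable
  27–93 m: −αΔT+βΔS = −(2.3 × 10⁻⁴)(+0.3)+(7.9 × 10⁻⁴)(+2.60) = 2.0 × 10⁻³ → stable
  93–197 m: −αΔT+βΔS = −(2.3 × 10⁻⁴)(-5.8)+(7.9 × 10⁻⁴)(-1.43) = 2.0 × 10⁻⁴ → stable
  197–199 m: −αΔT+βΔS = −(2.3 × 10⁻⁴)(+2.6)+(7.9 × 10⁻⁴)(+1.41) = 5.2 × 10⁻⁴ → stable
  199–230 m: −αΔT+βΔS = −(2.3 × 10⁻⁴)(+2.8)+(7.9 × 10⁻⁴)(-1.03) = -1.5 × 10⁻³ → UNSTABLE
The 199–230 m interval has Δρ < 0: lighter water underlies denser water.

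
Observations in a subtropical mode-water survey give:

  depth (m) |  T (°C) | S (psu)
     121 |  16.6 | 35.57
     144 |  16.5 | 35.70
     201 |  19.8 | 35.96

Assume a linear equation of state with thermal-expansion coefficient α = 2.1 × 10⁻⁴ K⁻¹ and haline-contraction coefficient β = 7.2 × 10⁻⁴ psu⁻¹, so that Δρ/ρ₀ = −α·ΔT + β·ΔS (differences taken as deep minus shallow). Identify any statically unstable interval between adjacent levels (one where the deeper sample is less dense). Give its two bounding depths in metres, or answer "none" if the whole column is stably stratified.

144–201 m

Evaluate Δρ/ρ₀ = −αΔT + βΔS across each adjacent pair:
  121–144 m: −αΔT+βΔS = −(2.1 × 10⁻⁴)(-0.1)+(7.2 × 10⁻⁴)(+0.13) = 1.1 × 10⁻⁴ → stable
  144–201 m: −αΔT+βΔS = −(2.1 × 10⁻⁴)(+3.3)+(7.2 × 10⁻⁴)(+0.26) = -5.1 × 10⁻⁴ → UNSTABLE
The 144–201 m interval has Δρ < 0: lighter water underlies denser water.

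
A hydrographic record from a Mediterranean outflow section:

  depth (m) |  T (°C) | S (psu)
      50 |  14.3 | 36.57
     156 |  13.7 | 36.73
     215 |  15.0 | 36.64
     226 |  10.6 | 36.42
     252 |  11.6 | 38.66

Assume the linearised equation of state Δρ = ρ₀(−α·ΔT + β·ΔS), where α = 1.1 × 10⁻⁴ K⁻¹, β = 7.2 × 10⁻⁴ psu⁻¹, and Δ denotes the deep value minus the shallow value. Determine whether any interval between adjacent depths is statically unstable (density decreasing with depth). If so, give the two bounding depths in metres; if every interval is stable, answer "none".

156–215 m

Evaluate Δρ/ρ₀ = −αΔT + βΔS across each adjacent pair:
  50–156 m: −αΔT+βΔS = −(1.1 × 10⁻⁴)(-0.6)+(7.2 × 10⁻⁴)(+0.16) = 1.8 × 10⁻⁴ → stable
  156–215 m: −αΔT+βΔS = −(1.1 × 10⁻⁴)(+1.3)+(7.2 × 10⁻⁴)(-0.09) = -2.1 × 10⁻⁴ → UNSTABLE
  215–226 m: −αΔT+βΔS = −(1.1 × 10⁻⁴)(-4.4)+(7.2 × 10⁻⁴)(-0.22) = 3.3 × 10⁻⁴ → stable
  226–252 m: −αΔT+βΔS = −(1.1 × 10⁻⁴)(+1.0)+(7.2 × 10⁻⁴)(+2.24) = 1.5 × 10⁻³ → stable
The 156–215 m interval has Δρ < 0: lighter water underlies denser water.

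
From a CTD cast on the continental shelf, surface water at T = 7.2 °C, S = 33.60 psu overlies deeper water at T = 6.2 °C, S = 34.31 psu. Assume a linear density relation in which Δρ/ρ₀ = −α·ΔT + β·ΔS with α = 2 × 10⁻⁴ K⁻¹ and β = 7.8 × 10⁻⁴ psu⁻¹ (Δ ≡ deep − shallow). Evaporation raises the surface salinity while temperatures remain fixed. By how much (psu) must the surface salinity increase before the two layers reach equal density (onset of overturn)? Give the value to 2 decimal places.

Neutral buoyancy requires −α(T_deep − T_surf) + β(S_deep − S_surf′) = 0.
S_surf′ = S_deep − (α/β)·ΔT = 34.31 − (2 × 10⁻⁴/7.8 × 10⁻⁴)·(-1.0) = 34.5664 psu.
Increase required: 34.5664 − 33.60 = 0.9664 psu.

0.97 psu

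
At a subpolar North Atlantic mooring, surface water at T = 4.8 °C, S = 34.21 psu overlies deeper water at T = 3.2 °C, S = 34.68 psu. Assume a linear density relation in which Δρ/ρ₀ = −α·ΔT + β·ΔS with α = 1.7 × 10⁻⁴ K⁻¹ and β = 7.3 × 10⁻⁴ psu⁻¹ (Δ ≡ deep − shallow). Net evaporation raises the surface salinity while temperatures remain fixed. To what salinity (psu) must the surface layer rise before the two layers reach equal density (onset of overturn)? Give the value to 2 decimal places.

35.05 psu

Neutral buoyancy requires −α(T_deep − T_surf) + β(S_deep − S_surf′) = 0.
S_surf′ = S_deep − (α/β)·ΔT = 34.68 − (1.7 × 10⁻⁴/7.3 × 10⁻⁴)·(-1.6) = 35.0526 psu.
Increase required: 35.0526 − 34.21 = 0.8426 psu.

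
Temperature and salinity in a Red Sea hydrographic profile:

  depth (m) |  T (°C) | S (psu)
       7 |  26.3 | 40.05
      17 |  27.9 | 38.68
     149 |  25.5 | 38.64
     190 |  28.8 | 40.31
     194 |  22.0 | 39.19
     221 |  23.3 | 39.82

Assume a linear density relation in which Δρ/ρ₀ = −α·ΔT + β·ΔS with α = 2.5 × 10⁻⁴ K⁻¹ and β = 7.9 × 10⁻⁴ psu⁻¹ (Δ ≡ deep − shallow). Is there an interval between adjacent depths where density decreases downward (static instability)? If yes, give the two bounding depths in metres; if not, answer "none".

7–17 m

Evaluate Δρ/ρ₀ = −αΔT + βΔS across each adjacent pair:
  7–17 m: −αΔT+βΔS = −(2.5 × 10⁻⁴)(+1.6)+(7.9 × 10⁻⁴)(-1.37) = -1.5 × 10⁻³ → UNSTABLE
  17–149 m: −αΔT+βΔS = −(2.5 × 10⁻⁴)(-2.4)+(7.9 × 10⁻⁴)(-0.04) = 5.7 × 10⁻⁴ → stable
  149–190 m: −αΔT+βΔS = −(2.5 × 10⁻⁴)(+3.3)+(7.9 × 10⁻⁴)(+1.67) = 4.9 × 10⁻⁴ → stable
  190–194 m: −αΔT+βΔS = −(2.5 × 10⁻⁴)(-6.8)+(7.9 × 10⁻⁴)(-1.12) = 8.2 × 10⁻⁴ → stable
  194–221 m: −αΔT+βΔS = −(2.5 × 10⁻⁴)(+1.3)+(7.9 × 10⁻⁴)(+0.63) = 1.7 × 10⁻⁴ → stable
The 7–17 m interval has Δρ < 0: lighter water underlies denser water.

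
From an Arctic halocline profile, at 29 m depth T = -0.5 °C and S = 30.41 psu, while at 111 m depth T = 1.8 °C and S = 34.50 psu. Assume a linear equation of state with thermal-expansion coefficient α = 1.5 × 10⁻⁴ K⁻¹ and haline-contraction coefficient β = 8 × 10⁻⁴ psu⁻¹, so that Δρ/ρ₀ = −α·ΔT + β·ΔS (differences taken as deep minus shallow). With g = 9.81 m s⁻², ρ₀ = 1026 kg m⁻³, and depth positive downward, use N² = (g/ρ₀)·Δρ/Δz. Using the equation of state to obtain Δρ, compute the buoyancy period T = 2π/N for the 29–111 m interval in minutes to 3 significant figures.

ΔT = +2.3 K, ΔS = +4.09 psu (deep − shallow).
Δρ/ρ₀ = −αΔT + βΔS = -3.45 × 10⁻⁴ + 3.272 × 10⁻³ = 2.927 × 10⁻³, so Δρ ≈ 3.003 kg m⁻³.
N² = (g/ρ₀)·Δρ/Δz = g·(Δρ/ρ₀)/Δz = 9.81 × 2.927 × 10⁻³ / 82 = 3.5017 × 10⁻⁴ s⁻².
N = √(3.5017 × 10⁻⁴) = 0.018713 rad s⁻¹ → T = 2π/N = 335.77 s = 5.5962 min ≈ 5.60 min.

5.60 min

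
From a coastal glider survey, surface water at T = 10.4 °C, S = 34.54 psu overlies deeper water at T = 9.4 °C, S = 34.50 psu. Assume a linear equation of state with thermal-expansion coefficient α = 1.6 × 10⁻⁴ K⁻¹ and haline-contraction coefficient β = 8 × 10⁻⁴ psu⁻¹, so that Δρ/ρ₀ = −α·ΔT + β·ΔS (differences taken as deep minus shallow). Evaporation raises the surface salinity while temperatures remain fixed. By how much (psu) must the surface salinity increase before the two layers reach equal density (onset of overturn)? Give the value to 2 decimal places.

0.16 psu

Neutral buoyancy requires −α(T_deep − T_surf) + β(S_deep − S_surf′) = 0.
S_surf′ = S_deep − (α/β)·ΔT = 34.50 − (1.6 × 10⁻⁴/8 × 10⁻⁴)·(-1.0) = 34.7000 psu.
Increase required: 34.7000 − 34.54 = 0.1600 psu.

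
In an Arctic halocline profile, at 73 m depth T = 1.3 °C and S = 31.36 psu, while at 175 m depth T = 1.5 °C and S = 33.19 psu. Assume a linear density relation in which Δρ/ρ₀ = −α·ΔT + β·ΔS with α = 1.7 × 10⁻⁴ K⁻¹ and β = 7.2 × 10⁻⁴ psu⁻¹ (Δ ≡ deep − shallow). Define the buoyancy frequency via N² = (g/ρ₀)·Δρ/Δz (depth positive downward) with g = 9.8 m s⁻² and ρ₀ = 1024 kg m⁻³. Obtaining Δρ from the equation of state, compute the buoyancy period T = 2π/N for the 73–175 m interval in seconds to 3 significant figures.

ΔT = +0.2 K, ΔS = +1.83 psu (deep − shallow).
Δρ/ρ₀ = −αΔT + βΔS = -3.40 × 10⁻⁵ + 1.3176 × 10⁻³ = 1.2836 × 10⁻³, so Δρ ≈ 1.314 kg m⁻³.
N² = (g/ρ₀)·Δρ/Δz = g·(Δρ/ρ₀)/Δz = 9.8 × 1.2836 × 10⁻³ / 102 = 1.2333 × 10⁻⁴ s⁻².
N = √(1.2333 × 10⁻⁴) = 0.011105 rad s⁻¹ → T = 2π/N = 565.80 s ≈ 566 s.

566 s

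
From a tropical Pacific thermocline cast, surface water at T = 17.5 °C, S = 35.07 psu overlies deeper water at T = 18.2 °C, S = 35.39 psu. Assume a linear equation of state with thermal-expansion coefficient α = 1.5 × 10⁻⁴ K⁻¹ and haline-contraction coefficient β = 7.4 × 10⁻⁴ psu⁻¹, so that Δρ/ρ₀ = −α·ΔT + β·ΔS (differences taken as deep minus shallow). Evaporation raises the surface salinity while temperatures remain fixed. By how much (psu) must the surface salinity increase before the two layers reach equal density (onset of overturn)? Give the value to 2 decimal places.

0.18 psu

Neutral buoyancy requires −α(T_deep − T_surf) + β(S_deep − S_surf′) = 0.
S_surf′ = S_deep − (α/β)·ΔT = 35.39 − (1.5 × 10⁻⁴/7.4 × 10⁻⁴)·(+0.7) = 35.2481 psu.
Increase required: 35.2481 − 35.07 = 0.1781 psu.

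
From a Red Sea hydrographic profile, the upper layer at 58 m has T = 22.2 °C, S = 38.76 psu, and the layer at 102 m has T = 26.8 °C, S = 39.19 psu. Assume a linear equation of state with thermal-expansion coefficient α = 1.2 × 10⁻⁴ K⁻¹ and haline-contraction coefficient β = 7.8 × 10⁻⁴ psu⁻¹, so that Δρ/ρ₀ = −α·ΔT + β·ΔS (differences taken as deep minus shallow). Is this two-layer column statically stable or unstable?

unstable

ΔT = 26.8 − 22.2 = +4.6 K and ΔS = 39.19 − 38.76 = +0.43 psu (deep − shallow).
−αΔT = -5.52 × 10⁻⁴; βΔS = 3.354 × 10⁻⁴; sum Δρ/ρ₀ = -2.166 × 10⁻⁴.
Δρ/ρ₀ < 0, so Δρ < 0: deeper water is lighter → statically unstable; the column would overturn.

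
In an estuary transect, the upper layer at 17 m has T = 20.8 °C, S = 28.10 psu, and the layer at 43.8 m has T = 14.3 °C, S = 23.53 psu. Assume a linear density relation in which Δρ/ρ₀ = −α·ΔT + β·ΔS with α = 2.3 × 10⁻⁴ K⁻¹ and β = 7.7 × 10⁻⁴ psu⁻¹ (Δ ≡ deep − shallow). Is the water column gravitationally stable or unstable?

unstable

ΔT = 14.3 − 20.8 = -6.5 K and ΔS = 23.53 − 28.10 = -4.57 psu (deep − shallow).
−αΔT = 1.495 × 10⁻³; βΔS = -3.5189 × 10⁻³; sum Δρ/ρ₀ = -2.0239 × 10⁻³.
Δρ/ρ₀ < 0, so Δρ < 0: deeper water is lighter → statically unstable; the column would overturn.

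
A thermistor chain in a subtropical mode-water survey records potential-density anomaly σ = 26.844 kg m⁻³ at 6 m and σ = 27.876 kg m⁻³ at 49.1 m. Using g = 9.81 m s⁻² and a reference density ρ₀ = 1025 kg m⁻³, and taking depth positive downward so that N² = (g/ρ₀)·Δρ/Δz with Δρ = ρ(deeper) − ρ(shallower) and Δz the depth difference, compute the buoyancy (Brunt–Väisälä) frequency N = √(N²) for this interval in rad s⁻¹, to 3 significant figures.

0.0151 rad s⁻¹

Δρ = 1027.876 − 1026.844 = 1.032 kg m⁻³ over Δz = 49.1 − 6 = 43.1 m.
N² = (9.81/1025) × (1.032/43.1) = 2.2916 × 10⁻⁴ s⁻².
N = √(2.2916 × 10⁻⁴) = 0.015138 rad s⁻¹ ≈ 0.0151 rad s⁻¹.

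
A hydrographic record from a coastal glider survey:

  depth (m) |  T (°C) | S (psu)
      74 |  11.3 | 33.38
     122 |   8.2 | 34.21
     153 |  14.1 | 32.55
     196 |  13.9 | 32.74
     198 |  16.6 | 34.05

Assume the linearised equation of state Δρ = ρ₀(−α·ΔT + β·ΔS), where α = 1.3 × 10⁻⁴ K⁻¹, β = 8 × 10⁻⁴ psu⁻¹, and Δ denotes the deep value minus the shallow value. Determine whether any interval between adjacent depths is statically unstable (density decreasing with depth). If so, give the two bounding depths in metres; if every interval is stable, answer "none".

Evaluate Δρ/ρ₀ = −αΔT + βΔS across each adjacent pair:
  74–122 m: −αΔT+βΔS = −(1.3 × 10⁻⁴)(-3.1)+(8 × 10⁻⁴)(+0.83) = 1.1 × 10⁻³ → stable
  122–153 m: −αΔT+βΔS = −(1.3 × 10⁻⁴)(+5.9)+(8 × 10⁻⁴)(-1.66) = -2.1 × 10⁻³ → UNSTABLE
  153–196 m: −αΔT+βΔS = −(1.3 × 10⁻⁴)(-0.2)+(8 × 10⁻⁴)(+0.19) = 1.8 × 10⁻⁴ → stable
  196–198 m: −αΔT+βΔS = −(1.3 × 10⁻⁴)(+2.7)+(8 × 10⁻⁴)(+1.31) = 7.0 × 10⁻⁴ → stable
The 122–153 m interval has Δρ < 0: lighter water underlies denser water.

122–153 m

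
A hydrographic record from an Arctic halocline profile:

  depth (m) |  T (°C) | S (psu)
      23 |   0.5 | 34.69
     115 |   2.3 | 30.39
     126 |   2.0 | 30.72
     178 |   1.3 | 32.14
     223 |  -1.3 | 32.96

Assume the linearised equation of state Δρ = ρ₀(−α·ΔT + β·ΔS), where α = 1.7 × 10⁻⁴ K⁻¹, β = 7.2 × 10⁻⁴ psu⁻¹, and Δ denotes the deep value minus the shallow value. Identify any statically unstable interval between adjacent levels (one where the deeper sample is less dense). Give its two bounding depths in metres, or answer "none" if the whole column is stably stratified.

Evaluate Δρ/ρ₀ = −αΔT + βΔS across each adjacent pair:
  23–115 m: −αΔT+βΔS = −(1.7 × 10⁻⁴)(+1.8)+(7.2 × 10⁻⁴)(-4.30) = -3.4 × 10⁻³ → UNSTABLE
  115–126 m: −αΔT+βΔS = −(1.7 × 10⁻⁴)(-0.3)+(7.2 × 10⁻⁴)(+0.33) = 2.9 × 10⁻⁴ → stable
  126–178 m: −αΔT+βΔS = −(1.7 × 10⁻⁴)(-0.7)+(7.2 × 10⁻⁴)(+1.42) = 1.1 × 10⁻³ → stable
  178–223 m: −αΔT+βΔS = −(1.7 × 10⁻⁴)(-2.6)+(7.2 × 10⁻⁴)(+0.82) = 1.0 × 10⁻³ → stable
The 23–115 m interval has Δρ < 0: lighter water underlies denser water.

23–115 m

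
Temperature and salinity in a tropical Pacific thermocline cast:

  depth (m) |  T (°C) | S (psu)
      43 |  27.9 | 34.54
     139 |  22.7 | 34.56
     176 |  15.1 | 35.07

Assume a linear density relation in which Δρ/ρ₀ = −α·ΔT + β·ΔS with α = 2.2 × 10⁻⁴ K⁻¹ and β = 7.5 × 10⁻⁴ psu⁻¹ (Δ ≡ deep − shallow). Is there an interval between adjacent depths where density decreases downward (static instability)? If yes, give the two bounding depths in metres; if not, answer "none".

Evaluate Δρ/ρ₀ = −αΔT + βΔS across each adjacent pair:
  43–139 m: −αΔT+βΔS = −(2.2 × 10⁻⁴)(-5.2)+(7.5 × 10⁻⁴)(+0.02) = 1.2 × 10⁻³ → stable
  139–176 m: −αΔT+βΔS = −(2.2 × 10⁻⁴)(-7.6)+(7.5 × 10⁻⁴)(+0.51) = 2.1 × 10⁻³ → stable
Every interval has Δρ > 0: the column is stably stratified throughout.

none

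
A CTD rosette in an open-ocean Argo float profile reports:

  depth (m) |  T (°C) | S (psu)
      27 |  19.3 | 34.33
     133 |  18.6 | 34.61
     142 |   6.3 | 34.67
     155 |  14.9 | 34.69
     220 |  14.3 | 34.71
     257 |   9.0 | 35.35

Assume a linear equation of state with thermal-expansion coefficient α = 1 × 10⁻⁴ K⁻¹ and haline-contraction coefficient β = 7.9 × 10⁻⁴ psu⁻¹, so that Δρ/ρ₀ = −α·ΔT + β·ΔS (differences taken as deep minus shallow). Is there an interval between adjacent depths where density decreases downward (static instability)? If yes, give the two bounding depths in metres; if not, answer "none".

Evaluate Δρ/ρ₀ = −αΔT + βΔS across each adjacent pair:
  27–133 m: −αΔT+βΔS = −(1 × 10⁻⁴)(-0.7)+(7.9 × 10⁻⁴)(+0.28) = 2.9 × 10⁻⁴ → stable
  133–142 m: −αΔT+βΔS = −(1 × 10⁻⁴)(-12.3)+(7.9 × 10⁻⁴)(+0.06) = 1.3 × 10⁻³ → stable
  142–155 m: −αΔT+βΔS = −(1 × 10⁻⁴)(+8.6)+(7.9 × 10⁻⁴)(+0.02) = -8.4 × 10⁻⁴ → UNSTABLE
  155–220 m: −αΔT+βΔS = −(1 × 10⁻⁴)(-0.6)+(7.9 × 10⁻⁴)(+0.02) = 7.6 × 10⁻⁵ → stable
  220–257 m: −αΔT+βΔS = −(1 × 10⁻⁴)(-5.3)+(7.9 × 10⁻⁴)(+0.64) = 1.0 × 10⁻³ → stable
The 142–155 m interval has Δρ < 0: lighter water underlies denser water.

142–155 m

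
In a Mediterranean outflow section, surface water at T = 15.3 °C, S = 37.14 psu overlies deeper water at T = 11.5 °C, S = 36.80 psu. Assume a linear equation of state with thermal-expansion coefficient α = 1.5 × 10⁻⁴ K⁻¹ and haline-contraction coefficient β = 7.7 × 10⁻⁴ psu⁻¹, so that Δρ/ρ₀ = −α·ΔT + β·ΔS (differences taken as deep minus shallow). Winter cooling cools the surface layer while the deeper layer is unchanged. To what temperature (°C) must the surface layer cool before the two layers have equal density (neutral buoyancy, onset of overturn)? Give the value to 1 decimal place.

13.2 °C

Neutral buoyancy requires Δρ = 0, i.e. −α(T_deep − T_surf′) + β(S_deep − S_surf) = 0.
T_surf′ = T_deep − (β/α)·ΔS = 11.5 − (7.7 × 10⁻⁴/1.5 × 10⁻⁴)·(-0.34) = 13.245 °C.
Cooling required: 15.3 − (13.245) = 2.055 °C.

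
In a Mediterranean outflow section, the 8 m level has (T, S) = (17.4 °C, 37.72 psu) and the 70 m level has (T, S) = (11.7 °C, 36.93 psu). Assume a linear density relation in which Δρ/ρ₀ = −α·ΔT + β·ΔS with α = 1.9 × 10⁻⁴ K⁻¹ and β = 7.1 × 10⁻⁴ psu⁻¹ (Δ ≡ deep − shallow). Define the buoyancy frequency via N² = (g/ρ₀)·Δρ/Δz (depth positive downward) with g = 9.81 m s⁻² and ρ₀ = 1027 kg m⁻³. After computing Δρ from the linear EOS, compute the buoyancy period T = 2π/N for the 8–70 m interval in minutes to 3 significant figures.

ΔT = -5.7 K, ΔS = -0.79 psu (deep − shallow).
Δρ/ρ₀ = −αΔT + βΔS = 1.083 × 10⁻³ − 5.609 × 10⁻⁴ = 5.221 × 10⁻⁴, so Δρ ≈ 0.5362 kg m⁻³.
N² = (g/ρ₀)·Δρ/Δz = g·(Δρ/ρ₀)/Δz = 9.81 × 5.221 × 10⁻⁴ / 62 = 8.2610 × 10⁻⁵ s⁻².
N = √(8.2610 × 10⁻⁵) = 9.0890 × 10⁻³ rad s⁻¹ → T = 2π/N = 691.30 s = 11.522 min ≈ 11.5 min.

11.5 min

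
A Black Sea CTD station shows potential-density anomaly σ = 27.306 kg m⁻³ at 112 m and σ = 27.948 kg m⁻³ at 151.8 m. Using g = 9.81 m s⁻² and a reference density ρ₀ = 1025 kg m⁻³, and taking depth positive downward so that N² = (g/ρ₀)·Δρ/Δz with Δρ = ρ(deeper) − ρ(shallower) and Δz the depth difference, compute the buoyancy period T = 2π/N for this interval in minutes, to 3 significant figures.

8.43 min

Δρ = 1027.948 − 1027.306 = 0.642 kg m⁻³ over Δz = 151.8 − 112 = 39.8 m.
N² = (9.81/1025) × (0.642/39.8) = 1.5438 × 10⁻⁴ s⁻².
N = √(1.5438 × 10⁻⁴) = 0.012425 rad s⁻¹, so T = 2π/N = 505.69 s = 8.4282 min ≈ 8.43 min.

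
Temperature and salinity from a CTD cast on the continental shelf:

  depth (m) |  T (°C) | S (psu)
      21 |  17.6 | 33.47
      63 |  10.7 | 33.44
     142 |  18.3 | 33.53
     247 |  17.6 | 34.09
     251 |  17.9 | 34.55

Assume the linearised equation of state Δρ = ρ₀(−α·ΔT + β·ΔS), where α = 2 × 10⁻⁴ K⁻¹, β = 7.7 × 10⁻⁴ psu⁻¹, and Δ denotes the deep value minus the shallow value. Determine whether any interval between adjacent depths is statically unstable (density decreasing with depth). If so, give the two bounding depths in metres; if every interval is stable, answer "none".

63–142 m

Evaluate Δρ/ρ₀ = −αΔT + βΔS across each adjacent pair:
  21–63 m: −αΔT+βΔS = −(2 × 10⁻⁴)(-6.9)+(7.7 × 10⁻⁴)(-0.03) = 1.4 × 10⁻³ → stable
  63–142 m: −αΔT+βΔS = −(2 × 10⁻⁴)(+7.6)+(7.7 × 10⁻⁴)(+0.09) = -1.5 × 10⁻³ → UNSTABLE
  142–247 m: −αΔT+βΔS = −(2 × 10⁻⁴)(-0.7)+(7.7 × 10⁻⁴)(+0.56) = 5.7 × 10⁻⁴ → stable
  247–251 m: −αΔT+βΔS = −(2 × 10⁻⁴)(+0.3)+(7.7 × 10⁻⁴)(+0.46) = 2.9 × 10⁻⁴ → stable
The 63–142 m interval has Δρ < 0: lighter water underlies denser water.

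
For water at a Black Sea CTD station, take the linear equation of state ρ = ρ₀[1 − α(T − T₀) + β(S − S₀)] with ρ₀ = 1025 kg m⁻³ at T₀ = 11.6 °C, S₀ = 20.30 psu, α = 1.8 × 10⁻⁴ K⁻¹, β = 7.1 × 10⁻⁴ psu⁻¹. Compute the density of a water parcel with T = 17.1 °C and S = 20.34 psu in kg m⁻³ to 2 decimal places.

T − T₀ = +5.5 K, S − S₀ = +0.04 psu.
Bracket = 1 − α·(+5.5) + β·(+0.04) = 1 + (-9.616 × 10⁻⁴) = 0.9990384.
ρ = 1025 × 0.9990384 = 1024.01 kg m⁻³.

1024.01 kg m⁻³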